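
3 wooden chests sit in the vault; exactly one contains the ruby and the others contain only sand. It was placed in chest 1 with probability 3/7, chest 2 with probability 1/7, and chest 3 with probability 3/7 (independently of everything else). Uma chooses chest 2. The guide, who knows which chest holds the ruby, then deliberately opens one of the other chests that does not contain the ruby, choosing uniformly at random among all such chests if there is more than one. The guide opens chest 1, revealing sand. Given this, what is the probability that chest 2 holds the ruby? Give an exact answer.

Consider each possible location of the ruby in turn.
If it is in chest 1 (prior 3/7): the guide opened chest 1, so this case is ruled out; weight (3/7)·0 = 0.
If it is in chest 2 (prior 1/7): the guide has 2 equally likely choices, so probability 1/2; weight (1/7)·(1/2) = 1/14.
If it is in chest 3 (prior 3/7): the guide has no choice, probability 1; weight (3/7)·1 = 3/7.
The weights sum to 1/2.
So P(the ruby in chest 2 | the guide opened chest 1) = (1/14) / (1/2) = 1/7.

1/7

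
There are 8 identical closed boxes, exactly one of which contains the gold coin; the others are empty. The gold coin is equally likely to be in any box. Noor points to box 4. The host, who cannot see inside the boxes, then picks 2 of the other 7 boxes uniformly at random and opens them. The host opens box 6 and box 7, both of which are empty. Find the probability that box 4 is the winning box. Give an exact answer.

Consider each possible location of the gold coin in turn.
If it is in any of boxes 1, 2, 3, 4, 5, and 8 (prior 1/8 each): the host picks exactly this set with probability 1/21 regardless, and none is the prize; weight (1/8)·(1/21) = 1/168 each.
If it is in either of boxes 6 and 7 (prior 1/8 each): that box was opened and seen not to hold the prize — ruled out; weight (1/8)·0 = 0 each.
The weights sum to 1/28.
So P(the gold coin in box 4 | the host opened box 6 and box 7) = (1/168) / (1/28) = 1/6.

1/6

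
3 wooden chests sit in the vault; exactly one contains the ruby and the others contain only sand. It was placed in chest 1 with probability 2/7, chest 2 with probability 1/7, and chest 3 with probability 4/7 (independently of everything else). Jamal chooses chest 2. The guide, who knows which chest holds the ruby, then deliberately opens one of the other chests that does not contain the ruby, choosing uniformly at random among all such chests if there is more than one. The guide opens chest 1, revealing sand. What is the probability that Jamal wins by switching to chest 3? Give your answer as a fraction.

8/9

Consider each possible location of the ruby in turn.
If it is in chest 1 (prior 2/7): the guide opened chest 1, so this case is ruled out; weight (2/7)·0 = 0.
If it is in chest 2 (prior 1/7): the guide has 2 equally likely choices, so probability 1/2; weight (1/7)·(1/2) = 1/14.
If it is in chest 3 (prior 4/7): the guide has no choice, probability 1; weight (4/7)·1 = 4/7.
The weights sum to 9/14.
So P(the ruby in chest 3 | the guide opened chest 1) = (4/7) / (9/14) = 8/9.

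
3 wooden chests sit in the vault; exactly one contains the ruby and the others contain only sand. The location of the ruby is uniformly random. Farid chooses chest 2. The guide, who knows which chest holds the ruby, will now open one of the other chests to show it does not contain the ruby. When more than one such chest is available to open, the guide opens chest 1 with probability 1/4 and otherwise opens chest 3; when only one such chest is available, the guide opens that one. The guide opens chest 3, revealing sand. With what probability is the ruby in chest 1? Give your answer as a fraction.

Condition on the true location of the ruby.
If it is in chest 1 (prior 1/3): only chest 3 is available, probability 1; weight (1/3)·1 = 1/3.
If it is in chest 2 (prior 1/3): chest 1 is available but not opened, probability 3/4; weight (1/3)·(3/4) = 1/4.
If it is in chest 3 (prior 1/3): the guide opened chest 3, so this case is ruled out; weight (1/3)·0 = 0.
The weights sum to 7/12.
So P(the ruby in chest 1 | the guide opened chest 3) = (1/3) / (7/12) = 4/7.

4/7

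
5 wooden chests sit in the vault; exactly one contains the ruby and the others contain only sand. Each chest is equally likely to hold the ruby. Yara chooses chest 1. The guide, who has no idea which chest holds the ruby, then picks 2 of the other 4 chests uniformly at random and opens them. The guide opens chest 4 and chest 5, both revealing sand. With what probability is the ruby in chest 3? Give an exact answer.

1/3

Because the guide chose which chests to open without knowing where the ruby is, the choice is independent of the prize location. Learning that none of the 2 opened chests holds the ruby simply rules out those 2 locations and leaves the remaining 3 chests still equally likely by symmetry.
So P(the ruby in chest 3) = 1/3.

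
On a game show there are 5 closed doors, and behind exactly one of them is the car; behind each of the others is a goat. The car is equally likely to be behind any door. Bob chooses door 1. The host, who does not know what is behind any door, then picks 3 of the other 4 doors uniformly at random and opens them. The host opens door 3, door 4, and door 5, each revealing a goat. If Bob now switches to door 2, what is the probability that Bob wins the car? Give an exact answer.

1/2

Because the host chose which doors to open without knowing where the car is, the choice is independent of the prize location. Learning that none of the 3 opened doors holds the car simply rules out those 3 locations and leaves the remaining 2 doors still equally likely by symmetry.
So P(the car behind door 2) = 1/2.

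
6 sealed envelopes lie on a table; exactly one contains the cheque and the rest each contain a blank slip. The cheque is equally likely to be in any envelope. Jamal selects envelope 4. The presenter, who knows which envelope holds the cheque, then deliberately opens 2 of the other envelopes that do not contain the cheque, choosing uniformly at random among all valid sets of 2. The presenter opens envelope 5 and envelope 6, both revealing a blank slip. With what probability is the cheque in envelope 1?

5/18

Condition on the true location of the cheque.
If it is in any of envelopes 1, 2, and 3 (prior 1/6 each): the presenter has 6 equally likely choices, so probability 1/6; weight (1/6)·(1/6) = 1/36 each.
If it is in envelope 4 (prior 1/6): the presenter has 10 equally likely choices, so probability 1/10; weight (1/6)·(1/10) = 1/60.
If it is in either of envelopes 5 and 6 (prior 1/6 each): that envelope was opened and seen not to hold the prize — ruled out; weight (1/6)·0 = 0 each.
The weights sum to 1/10.
So P(the cheque in envelope 1 | the presenter opened envelope 5 and envelope 6) = (1/36) / (1/10) = 5/18.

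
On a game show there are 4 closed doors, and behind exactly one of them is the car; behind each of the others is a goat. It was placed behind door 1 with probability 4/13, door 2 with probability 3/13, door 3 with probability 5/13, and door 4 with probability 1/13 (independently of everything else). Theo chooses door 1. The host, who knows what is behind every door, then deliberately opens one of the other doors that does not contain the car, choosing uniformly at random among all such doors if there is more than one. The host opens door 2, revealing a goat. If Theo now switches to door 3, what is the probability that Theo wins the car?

15/26

Condition on the true location of the car.
If it is behind door 1 (prior 4/13): the host has 3 equally likely choices, so probability 1/3; weight (4/13)·(1/3) = 4/39.
If it is behind door 2 (prior 3/13): the host opened door 2, so this case is ruled out; weight (3/13)·0 = 0.
If it is behind door 3 (prior 5/13): the host has 2 equally likely choices, so probability 1/2; weight (5/13)·(1/2) = 5/26.
If it is behind door 4 (prior 1/13): the host has 2 equally likely choices, so probability 1/2; weight (1/13)·(1/2) = 1/26.
The weights sum to 1/3.
So P(the car behind door 3 | the host opened door 2) = (5/26) / (1/3) = 15/26.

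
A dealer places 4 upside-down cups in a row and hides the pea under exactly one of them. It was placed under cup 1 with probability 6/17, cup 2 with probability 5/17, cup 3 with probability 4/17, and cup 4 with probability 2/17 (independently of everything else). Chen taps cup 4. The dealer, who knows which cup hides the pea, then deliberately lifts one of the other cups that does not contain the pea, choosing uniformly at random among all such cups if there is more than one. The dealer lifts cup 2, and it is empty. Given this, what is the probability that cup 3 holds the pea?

6/17

Apply Bayes' rule, conditioning on where the pea actually is.
If it is under cup 1 (prior 6/17): the dealer has 2 equally likely choices, so probability 1/2; weight (6/17)·(1/2) = 3/17.
If it is under cup 2 (prior 5/17): the dealer opened cup 2, so this case is ruled out; weight (5/17)·0 = 0.
If it is under cup 3 (prior 4/17): the dealer has 2 equally likely choices, so probability 1/2; weight (4/17)·(1/2) = 2/17.
If it is under cup 4 (prior 2/17): the dealer has 3 equally likely choices, so probability 1/3; weight (2/17)·(1/3) = 2/51.
The weights sum to 1/3.
So P(the pea under cup 3 | the dealer opened cup 2) = (2/17) / (1/3) = 6/17.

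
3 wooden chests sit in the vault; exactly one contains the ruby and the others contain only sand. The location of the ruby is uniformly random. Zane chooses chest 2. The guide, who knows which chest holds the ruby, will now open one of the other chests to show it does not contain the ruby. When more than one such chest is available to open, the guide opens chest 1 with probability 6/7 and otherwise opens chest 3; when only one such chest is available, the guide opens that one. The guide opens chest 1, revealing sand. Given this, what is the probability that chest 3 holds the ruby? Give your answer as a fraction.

7/13

Consider each possible location of the ruby in turn.
If it is in chest 1 (prior 1/3): the guide opened chest 1, so this case is ruled out; weight (1/3)·0 = 0.
If it is in chest 2 (prior 1/3): chest 1 is available, opened with probability 6/7; weight (1/3)·(6/7) = 2/7.
If it is in chest 3 (prior 1/3): only chest 1 is available, probability 1; weight (1/3)·1 = 1/3.
The weights sum to 13/21.
So P(the ruby in chest 3 | the guide opened chest 1) = (1/3) / (13/21) = 7/13.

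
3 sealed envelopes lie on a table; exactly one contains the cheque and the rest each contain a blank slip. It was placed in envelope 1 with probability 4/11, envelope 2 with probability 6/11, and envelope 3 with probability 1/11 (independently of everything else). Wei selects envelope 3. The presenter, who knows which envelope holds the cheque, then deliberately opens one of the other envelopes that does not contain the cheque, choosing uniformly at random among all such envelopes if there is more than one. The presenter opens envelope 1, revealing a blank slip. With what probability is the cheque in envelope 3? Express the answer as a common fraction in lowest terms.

Apply Bayes' rule, conditioning on where the cheque actually is.
If it is in envelope 1 (prior 4/11): the presenter opened envelope 1, so this case is ruled out; weight (4/11)·0 = 0.
If it is in envelope 2 (prior 6/11): the presenter has no choice, probability 1; weight (6/11)·1 = 6/11.
If it is in envelope 3 (prior 1/11): the presenter has 2 equally likely choices, so probability 1/2; weight (1/11)·(1/2) = 1/22.
The weights sum to 13/22.
So P(the cheque in envelope 3 | the presenter opened envelope 1) = (1/22) / (13/22) = 1/13.

1/13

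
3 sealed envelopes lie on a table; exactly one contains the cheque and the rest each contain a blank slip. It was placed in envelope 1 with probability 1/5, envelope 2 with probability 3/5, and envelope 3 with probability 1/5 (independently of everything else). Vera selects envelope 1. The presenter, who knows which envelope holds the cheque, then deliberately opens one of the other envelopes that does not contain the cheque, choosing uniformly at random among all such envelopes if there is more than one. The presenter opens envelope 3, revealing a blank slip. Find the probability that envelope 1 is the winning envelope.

Consider each possible location of the cheque in turn.
If it is in envelope 1 (prior 1/5): the presenter has 2 equally likely choices, so probability 1/2; weight (1/5)·(1/2) = 1/10.
If it is in envelope 2 (prior 3/5): the presenter has no choice, probability 1; weight (3/5)·1 = 3/5.
If it is in envelope 3 (prior 1/5): the presenter opened envelope 3, so this case is ruled out; weight (1/5)·0 = 0.
The weights sum to 7/10.
So P(the cheque in envelope 1 | the presenter opened envelope 3) = (1/10) / (7/10) = 1/7.

1/7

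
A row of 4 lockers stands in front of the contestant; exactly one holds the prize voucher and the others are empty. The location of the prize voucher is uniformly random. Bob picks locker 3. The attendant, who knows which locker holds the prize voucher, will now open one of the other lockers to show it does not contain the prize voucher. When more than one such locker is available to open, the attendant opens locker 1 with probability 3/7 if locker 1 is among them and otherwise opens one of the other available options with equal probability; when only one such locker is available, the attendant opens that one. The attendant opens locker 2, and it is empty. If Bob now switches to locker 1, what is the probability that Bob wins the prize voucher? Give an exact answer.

Apply Bayes' rule, conditioning on where the prize voucher actually is.
If it is in locker 1 (prior 1/4): locker 1 holds the prize so is unavailable; the attendant chooses uniformly among the 2 others, probability 1/2; weight (1/4)·(1/2) = 1/8.
If it is in locker 2 (prior 1/4): the attendant opened locker 2, so this case is ruled out; weight (1/4)·0 = 0.
If it is in locker 3 (prior 1/4): locker 1 is available but not opened; locker 2 gets probability (1 − 3/7)/2 = 2/7; weight (1/4)·(2/7) = 1/14.
If it is in locker 4 (prior 1/4): locker 1 is available but not opened, probability 4/7; weight (1/4)·(4/7) = 1/7.
The weights sum to 19/56.
So P(the prize voucher in locker 1 | the attendant opened locker 2) = (1/8) / (19/56) = 7/19.

7/19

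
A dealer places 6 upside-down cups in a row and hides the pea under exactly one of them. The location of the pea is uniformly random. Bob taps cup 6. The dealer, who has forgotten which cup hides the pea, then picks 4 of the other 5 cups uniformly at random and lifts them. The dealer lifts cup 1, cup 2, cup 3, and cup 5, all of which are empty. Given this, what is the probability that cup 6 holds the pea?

1/2

Consider each possible location of the pea in turn.
If it is under any of cups 1, 2, 3, and 5 (prior 1/6 each): that cup was opened and seen not to hold the prize — ruled out; weight (1/6)·0 = 0 each.
If it is under either of cups 4 and 6 (prior 1/6 each): the dealer picks exactly this set with probability 1/5 regardless, and none is the prize; weight (1/6)·(1/5) = 1/30 each.
The weights sum to 1/15.
So P(the pea under cup 6 | the dealer opened cup 1, cup 2, cup 3, and cup 5) = (1/30) / (1/15) = 1/2.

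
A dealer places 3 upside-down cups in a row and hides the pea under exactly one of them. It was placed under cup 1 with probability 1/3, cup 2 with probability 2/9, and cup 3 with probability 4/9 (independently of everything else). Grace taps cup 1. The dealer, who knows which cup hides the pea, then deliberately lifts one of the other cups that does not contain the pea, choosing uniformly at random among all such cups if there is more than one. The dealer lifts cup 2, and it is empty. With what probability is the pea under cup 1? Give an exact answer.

3/11

Apply Bayes' rule, conditioning on where the pea actually is.
If it is under cup 1 (prior 1/3): the dealer has 2 equally likely choices, so probability 1/2; weight (1/3)·(1/2) = 1/6.
If it is under cup 2 (prior 2/9): the dealer opened cup 2, so this case is ruled out; weight (2/9)·0 = 0.
If it is under cup 3 (prior 4/9): the dealer has no choice, probability 1; weight (4/9)·1 = 4/9.
The weights sum to 11/18.
So P(the pea under cup 1 | the dealer opened cup 2) = (1/6) / (11/18) = 3/11.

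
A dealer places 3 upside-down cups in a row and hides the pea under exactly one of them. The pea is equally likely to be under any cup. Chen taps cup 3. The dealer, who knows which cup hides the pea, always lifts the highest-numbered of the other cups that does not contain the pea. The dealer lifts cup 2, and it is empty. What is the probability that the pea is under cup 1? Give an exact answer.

Apply Bayes' rule, conditioning on where the pea actually is.
If it is under either of cups 1 and 3 (prior 1/3 each): cup 2 is the highest-numbered option available, probability 1; weight (1/3)·1 = 1/3 each.
If it is under cup 2 (prior 1/3): the dealer opened cup 2, so this case is ruled out; weight (1/3)·0 = 0.
The weights sum to 2/3.
So P(the pea under cup 1 | the dealer opened cup 2) = (1/3) / (2/3) = 1/2.

1/2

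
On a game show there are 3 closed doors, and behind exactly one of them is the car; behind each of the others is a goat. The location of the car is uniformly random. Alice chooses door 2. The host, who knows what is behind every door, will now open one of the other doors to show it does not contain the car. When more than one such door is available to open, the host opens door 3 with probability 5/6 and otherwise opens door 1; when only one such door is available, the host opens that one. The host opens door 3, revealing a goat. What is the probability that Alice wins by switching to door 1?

Condition on the true location of the car.
If it is behind door 1 (prior 1/3): only door 3 is available, probability 1; weight (1/3)·1 = 1/3.
If it is behind door 2 (prior 1/3): door 3 is available, opened with probability 5/6; weight (1/3)·(5/6) = 5/18.
If it is behind door 3 (prior 1/3): the host opened door 3, so this case is ruled out; weight (1/3)·0 = 0.
The weights sum to 11/18.
So P(the car behind door 1 | the host opened door 3) = (1/3) / (11/18) = 6/11.

6/11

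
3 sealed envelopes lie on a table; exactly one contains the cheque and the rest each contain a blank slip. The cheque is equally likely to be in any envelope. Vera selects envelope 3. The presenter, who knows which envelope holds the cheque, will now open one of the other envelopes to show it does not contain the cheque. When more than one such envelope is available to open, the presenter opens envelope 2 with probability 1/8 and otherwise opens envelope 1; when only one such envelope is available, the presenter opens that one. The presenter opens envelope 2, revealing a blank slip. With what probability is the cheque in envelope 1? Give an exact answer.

8/9

Consider each possible location of the cheque in turn.
If it is in envelope 1 (prior 1/3): only envelope 2 is available, probability 1; weight (1/3)·1 = 1/3.
If it is in envelope 2 (prior 1/3): the presenter opened envelope 2, so this case is ruled out; weight (1/3)·0 = 0.
If it is in envelope 3 (prior 1/3): envelope 2 is available, opened with probability 1/8; weight (1/3)·(1/8) = 1/24.
The weights sum to 3/8.
So P(the cheque in envelope 1 | the presenter opened envelope 2) = (1/3) / (3/8) = 8/9.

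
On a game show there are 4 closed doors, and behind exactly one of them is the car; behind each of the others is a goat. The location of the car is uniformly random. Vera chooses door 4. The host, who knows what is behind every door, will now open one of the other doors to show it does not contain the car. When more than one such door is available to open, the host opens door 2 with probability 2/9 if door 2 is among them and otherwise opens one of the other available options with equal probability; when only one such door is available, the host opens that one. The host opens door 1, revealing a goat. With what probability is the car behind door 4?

7/30

Consider each possible location of the car in turn.
If it is behind door 1 (prior 1/4): the host opened door 1, so this case is ruled out; weight (1/4)·0 = 0.
If it is behind door 2 (prior 1/4): door 2 holds the prize so is unavailable; the host chooses uniformly among the 2 others, probability 1/2; weight (1/4)·(1/2) = 1/8.
If it is behind door 3 (prior 1/4): door 2 is available but not opened, probability 7/9; weight (1/4)·(7/9) = 7/36.
If it is behind door 4 (prior 1/4): door 2 is available but not opened; door 1 gets probability (1 − 2/9)/2 = 7/18; weight (1/4)·(7/18) = 7/72.
The weights sum to 5/12.
So P(the car behind door 4 | the host opened door 1) = (7/72) / (5/12) = 7/30.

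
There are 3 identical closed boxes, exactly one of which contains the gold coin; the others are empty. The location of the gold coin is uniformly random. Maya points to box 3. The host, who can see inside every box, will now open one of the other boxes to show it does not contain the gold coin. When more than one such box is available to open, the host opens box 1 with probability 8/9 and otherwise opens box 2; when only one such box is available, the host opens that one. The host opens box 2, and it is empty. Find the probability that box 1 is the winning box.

Condition on the true location of the gold coin.
If it is in box 1 (prior 1/3): only box 2 is available, probability 1; weight (1/3)·1 = 1/3.
If it is in box 2 (prior 1/3): the host opened box 2, so this case is ruled out; weight (1/3)·0 = 0.
If it is in box 3 (prior 1/3): box 1 is available but not opened, probability 1/9; weight (1/3)·(1/9) = 1/27.
The weights sum to 10/27.
So P(the gold coin in box 1 | the host opened box 2) = (1/3) / (10/27) = 9/10.

9/10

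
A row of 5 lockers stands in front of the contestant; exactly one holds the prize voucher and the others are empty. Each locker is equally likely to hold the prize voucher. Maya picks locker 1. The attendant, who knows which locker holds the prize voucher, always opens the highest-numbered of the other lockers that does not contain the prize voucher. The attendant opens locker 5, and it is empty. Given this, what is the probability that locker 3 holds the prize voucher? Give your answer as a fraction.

1/4

Condition on the true location of the prize voucher.
If it is in any of lockers 1, 2, 3, and 4 (prior 1/5 each): locker 5 is the highest-numbered option available, probability 1; weight (1/5)·1 = 1/5 each.
If it is in locker 5 (prior 1/5): the attendant opened locker 5, so this case is ruled out; weight (1/5)·0 = 0.
The weights sum to 4/5.
So P(the prize voucher in locker 3 | the attendant opened locker 5) = (1/5) / (4/5) = 1/4.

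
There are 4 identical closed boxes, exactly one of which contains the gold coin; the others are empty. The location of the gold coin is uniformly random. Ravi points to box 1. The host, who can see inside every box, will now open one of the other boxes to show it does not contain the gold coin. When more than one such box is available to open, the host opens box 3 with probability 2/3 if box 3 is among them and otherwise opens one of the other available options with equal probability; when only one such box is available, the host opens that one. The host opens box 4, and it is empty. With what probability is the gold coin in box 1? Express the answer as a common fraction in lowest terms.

Apply Bayes' rule, conditioning on where the gold coin actually is.
If it is in box 1 (prior 1/4): box 3 is available but not opened; box 4 gets probability (1 − 2/3)/2 = 1/6; weight (1/4)·(1/6) = 1/24.
If it is in box 2 (prior 1/4): box 3 is available but not opened, probability 1/3; weight (1/4)·(1/3) = 1/12.
If it is in box 3 (prior 1/4): box 3 holds the prize so is unavailable; the host chooses uniformly among the 2 others, probability 1/2; weight (1/4)·(1/2) = 1/8.
If it is in box 4 (prior 1/4): the host opened box 4, so this case is ruled out; weight (1/4)·0 = 0.
The weights sum to 1/4.
So P(the gold coin in box 1 | the host opened box 4) = (1/24) / (1/4) = 1/6.

1/6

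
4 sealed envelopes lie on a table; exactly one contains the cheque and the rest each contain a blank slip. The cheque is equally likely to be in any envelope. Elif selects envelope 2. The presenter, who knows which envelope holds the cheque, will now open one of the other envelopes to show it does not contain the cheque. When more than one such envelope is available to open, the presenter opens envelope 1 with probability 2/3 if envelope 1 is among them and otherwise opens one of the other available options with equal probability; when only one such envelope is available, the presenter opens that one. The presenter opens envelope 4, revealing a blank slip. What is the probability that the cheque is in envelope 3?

Condition on the true location of the cheque.
If it is in envelope 1 (prior 1/4): envelope 1 holds the prize so is unavailable; the presenter chooses uniformly among the 2 others, probability 1/2; weight (1/4)·(1/2) = 1/8.
If it is in envelope 2 (prior 1/4): envelope 1 is available but not opened; envelope 4 gets probability (1 − 2/3)/2 = 1/6; weight (1/4)·(1/6) = 1/24.
If it is in envelope 3 (prior 1/4): envelope 1 is available but not opened, probability 1/3; weight (1/4)·(1/3) = 1/12.
If it is in envelope 4 (prior 1/4): the presenter opened envelope 4, so this case is ruled out; weight (1/4)·0 = 0.
The weights sum to 1/4.
So P(the cheque in envelope 3 | the presenter opened envelope 4) = (1/12) / (1/4) = 1/3.

1/3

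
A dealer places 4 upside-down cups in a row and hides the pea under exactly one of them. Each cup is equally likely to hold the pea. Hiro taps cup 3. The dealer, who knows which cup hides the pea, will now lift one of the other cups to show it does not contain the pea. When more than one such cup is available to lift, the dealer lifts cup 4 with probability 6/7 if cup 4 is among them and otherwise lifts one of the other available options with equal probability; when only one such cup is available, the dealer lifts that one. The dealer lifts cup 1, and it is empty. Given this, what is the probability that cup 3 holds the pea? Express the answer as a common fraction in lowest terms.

1/10

Consider each possible location of the pea in turn.
If it is under cup 1 (prior 1/4): the dealer opened cup 1, so this case is ruled out; weight (1/4)·0 = 0.
If it is under cup 2 (prior 1/4): cup 4 is available but not opened, probability 1/7; weight (1/4)·(1/7) = 1/28.
If it is under cup 3 (prior 1/4): cup 4 is available but not opened; cup 1 gets probability (1 − 6/7)/2 = 1/14; weight (1/4)·(1/14) = 1/56.
If it is under cup 4 (prior 1/4): cup 4 holds the prize so is unavailable; the dealer chooses uniformly among the 2 others, probability 1/2; weight (1/4)·(1/2) = 1/8.
The weights sum to 5/28.
So P(the pea under cup 3 | the dealer opened cup 1) = (1/56) / (5/28) = 1/10.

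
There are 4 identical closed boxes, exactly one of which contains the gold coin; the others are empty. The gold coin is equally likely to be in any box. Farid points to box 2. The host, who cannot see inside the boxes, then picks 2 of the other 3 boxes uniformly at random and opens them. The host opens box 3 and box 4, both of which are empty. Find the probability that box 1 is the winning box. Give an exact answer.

Condition on the true location of the gold coin.
If it is in either of boxes 1 and 2 (prior 1/4 each): the host picks exactly this set with probability 1/3 regardless, and none is the prize; weight (1/4)·(1/3) = 1/12 each.
If it is in either of boxes 3 and 4 (prior 1/4 each): that box was opened and seen not to hold the prize — ruled out; weight (1/4)·0 = 0 each.
The weights sum to 1/6.
So P(the gold coin in box 1 | the host opened box 3 and box 4) = (1/12) / (1/6) = 1/2.

1/2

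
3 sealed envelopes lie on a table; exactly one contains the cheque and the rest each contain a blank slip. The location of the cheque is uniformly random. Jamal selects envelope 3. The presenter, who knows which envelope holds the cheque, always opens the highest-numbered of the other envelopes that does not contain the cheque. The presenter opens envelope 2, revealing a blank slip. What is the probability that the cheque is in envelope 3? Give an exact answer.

Condition on the true location of the cheque.
If it is in either of envelopes 1 and 3 (prior 1/3 each): envelope 2 is the highest-numbered option available, probability 1; weight (1/3)·1 = 1/3 each.
If it is in envelope 2 (prior 1/3): the presenter opened envelope 2, so this case is ruled out; weight (1/3)·0 = 0.
The weights sum to 2/3.
So P(the cheque in envelope 3 | the presenter opened envelope 2) = (1/3) / (2/3) = 1/2.

1/2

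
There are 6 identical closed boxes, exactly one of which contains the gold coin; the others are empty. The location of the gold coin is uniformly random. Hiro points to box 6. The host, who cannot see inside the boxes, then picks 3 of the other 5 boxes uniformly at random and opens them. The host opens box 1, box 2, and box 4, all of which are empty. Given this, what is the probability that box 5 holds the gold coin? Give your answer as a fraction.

1/3

Because the host chose which boxes to open without knowing where the gold coin is, the choice is independent of the prize location. Learning that none of the 3 opened boxes holds the gold coin simply rules out those 3 locations and leaves the remaining 3 boxes still equally likely by symmetry.
So P(the gold coin in box 5) = 1/3.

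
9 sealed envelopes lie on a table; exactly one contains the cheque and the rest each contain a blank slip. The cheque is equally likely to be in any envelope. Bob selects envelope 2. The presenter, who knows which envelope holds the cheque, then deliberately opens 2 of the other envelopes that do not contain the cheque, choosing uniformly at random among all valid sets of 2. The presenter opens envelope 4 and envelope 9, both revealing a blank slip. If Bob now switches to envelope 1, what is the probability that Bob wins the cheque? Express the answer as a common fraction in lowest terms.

Consider each possible location of the cheque in turn.
If it is in any of envelopes 1, 3, 5, 6, 7, and 8 (prior 1/9 each): the presenter has 21 equally likely choices, so probability 1/21; weight (1/9)·(1/21) = 1/189 each.
If it is in envelope 2 (prior 1/9): the presenter has 28 equally likely choices, so probability 1/28; weight (1/9)·(1/28) = 1/252.
If it is in either of envelopes 4 and 9 (prior 1/9 each): that envelope was opened and seen not to hold the prize — ruled out; weight (1/9)·0 = 0 each.
The weights sum to 1/28.
So P(the cheque in envelope 1 | the presenter opened envelope 4 and envelope 9) = (1/189) / (1/28) = 4/27.

4/27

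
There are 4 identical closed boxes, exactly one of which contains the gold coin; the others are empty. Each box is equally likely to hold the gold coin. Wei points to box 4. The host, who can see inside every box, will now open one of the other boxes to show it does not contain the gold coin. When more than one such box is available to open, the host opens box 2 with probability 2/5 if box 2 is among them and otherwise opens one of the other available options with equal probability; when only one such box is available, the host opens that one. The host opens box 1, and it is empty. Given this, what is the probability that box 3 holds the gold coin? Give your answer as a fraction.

3/7

Apply Bayes' rule, conditioning on where the gold coin actually is.
If it is in box 1 (prior 1/4): the host opened box 1, so this case is ruled out; weight (1/4)·0 = 0.
If it is in box 2 (prior 1/4): box 2 holds the prize so is unavailable; the host chooses uniformly among the 2 others, probability 1/2; weight (1/4)·(1/2) = 1/8.
If it is in box 3 (prior 1/4): box 2 is available but not opened, probability 3/5; weight (1/4)·(3/5) = 3/20.
If it is in box 4 (prior 1/4): box 2 is available but not opened; box 1 gets probability (1 − 2/5)/2 = 3/10; weight (1/4)·(3/10) = 3/40.
The weights sum to 7/20.
So P(the gold coin in box 3 | the host opened box 1) = (3/20) / (7/20) = 3/7.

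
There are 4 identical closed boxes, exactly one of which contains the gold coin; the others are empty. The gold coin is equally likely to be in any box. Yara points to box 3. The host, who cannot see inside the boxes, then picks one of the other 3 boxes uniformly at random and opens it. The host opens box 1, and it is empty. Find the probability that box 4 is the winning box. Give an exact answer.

1/3

Condition on the true location of the gold coin.
If it is in box 1 (prior 1/4): the host opened box 1, so this case is ruled out; weight (1/4)·0 = 0.
If it is in any of boxes 2, 3, and 4 (prior 1/4 each): the host picks box 1 with probability 1/3 regardless, and it is not the prize; weight (1/4)·(1/3) = 1/12 each.
The weights sum to 1/4.
So P(the gold coin in box 4 | the host opened box 1) = (1/12) / (1/4) = 1/3.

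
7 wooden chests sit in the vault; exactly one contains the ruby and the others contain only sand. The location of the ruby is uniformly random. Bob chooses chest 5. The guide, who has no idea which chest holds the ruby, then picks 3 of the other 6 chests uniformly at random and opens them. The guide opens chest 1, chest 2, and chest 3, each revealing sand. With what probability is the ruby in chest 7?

Because the guide chose which chests to open without knowing where the ruby is, the choice is independent of the prize location. Learning that none of the 3 opened chests holds the ruby simply rules out those 3 locations and leaves the remaining 4 chests still equally likely by symmetry.
So P(the ruby in chest 7) = 1/4.

1/4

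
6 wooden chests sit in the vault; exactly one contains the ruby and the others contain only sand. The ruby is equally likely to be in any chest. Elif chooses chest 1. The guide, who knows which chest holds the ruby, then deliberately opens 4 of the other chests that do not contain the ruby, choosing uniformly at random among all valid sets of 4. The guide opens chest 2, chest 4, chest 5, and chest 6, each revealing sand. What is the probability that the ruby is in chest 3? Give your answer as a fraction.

Apply Bayes' rule, conditioning on where the ruby actually is.
If it is in chest 1 (prior 1/6): the guide has 5 equally likely choices, so probability 1/5; weight (1/6)·(1/5) = 1/30.
If it is in any of chests 2, 4, 5, and 6 (prior 1/6 each): that chest was opened and seen not to hold the prize — ruled out; weight (1/6)·0 = 0 each.
If it is in chest 3 (prior 1/6): the guide has no choice, probability 1; weight (1/6)·1 = 1/6.
The weights sum to 1/5.
So P(the ruby in chest 3 | the guide opened chest 2, chest 4, chest 5, and chest 6) = (1/6) / (1/5) = 5/6.

5/6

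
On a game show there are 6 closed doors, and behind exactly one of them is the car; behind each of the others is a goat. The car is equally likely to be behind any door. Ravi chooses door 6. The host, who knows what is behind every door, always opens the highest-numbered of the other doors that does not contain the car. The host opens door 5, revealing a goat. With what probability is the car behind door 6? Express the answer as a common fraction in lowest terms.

1/5

Apply Bayes' rule, conditioning on where the car actually is.
If it is behind any of doors 1, 2, 3, 4, and 6 (prior 1/6 each): door 5 is the highest-numbered option available, probability 1; weight (1/6)·1 = 1/6 each.
If it is behind door 5 (prior 1/6): the host opened door 5, so this case is ruled out; weight (1/6)·0 = 0.
The weights sum to 5/6.
So P(the car behind door 6 | the host opened door 5) = (1/6) / (5/6) = 1/5.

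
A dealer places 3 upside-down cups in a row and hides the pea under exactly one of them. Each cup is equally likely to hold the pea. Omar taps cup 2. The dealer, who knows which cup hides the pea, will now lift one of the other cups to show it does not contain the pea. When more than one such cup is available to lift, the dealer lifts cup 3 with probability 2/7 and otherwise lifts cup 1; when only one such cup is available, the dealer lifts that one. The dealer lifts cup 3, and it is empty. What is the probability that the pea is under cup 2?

2/9

Condition on the true location of the pea.
If it is under cup 1 (prior 1/3): only cup 3 is available, probability 1; weight (1/3)·1 = 1/3.
If it is under cup 2 (prior 1/3): cup 3 is available, opened with probability 2/7; weight (1/3)·(2/7) = 2/21.
If it is under cup 3 (prior 1/3): the dealer opened cup 3, so this case is ruled out; weight (1/3)·0 = 0.
The weights sum to 3/7.
So P(the pea under cup 2 | the dealer opened cup 3) = (2/21) / (3/7) = 2/9.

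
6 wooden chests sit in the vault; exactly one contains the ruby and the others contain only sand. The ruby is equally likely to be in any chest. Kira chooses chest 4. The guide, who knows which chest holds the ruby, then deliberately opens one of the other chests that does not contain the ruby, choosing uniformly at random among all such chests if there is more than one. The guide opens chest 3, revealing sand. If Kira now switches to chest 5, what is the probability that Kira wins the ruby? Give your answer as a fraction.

Consider each possible location of the ruby in turn.
If it is in any of chests 1, 2, 5, and 6 (prior 1/6 each): the guide has 4 equally likely choices, so probability 1/4; weight (1/6)·(1/4) = 1/24 each.
If it is in chest 3 (prior 1/6): the guide opened chest 3, so this case is ruled out; weight (1/6)·0 = 0.
If it is in chest 4 (prior 1/6): the guide has 5 equally likely choices, so probability 1/5; weight (1/6)·(1/5) = 1/30.
The weights sum to 1/5.
So P(the ruby in chest 5 | the guide opened chest 3) = (1/24) / (1/5) = 5/24.

5/24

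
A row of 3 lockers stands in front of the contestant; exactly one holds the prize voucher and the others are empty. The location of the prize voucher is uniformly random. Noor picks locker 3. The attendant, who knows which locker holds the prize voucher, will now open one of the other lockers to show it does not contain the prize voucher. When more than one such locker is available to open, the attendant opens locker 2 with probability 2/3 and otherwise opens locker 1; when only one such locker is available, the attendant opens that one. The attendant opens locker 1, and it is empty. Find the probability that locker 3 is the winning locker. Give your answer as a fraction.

Consider each possible location of the prize voucher in turn.
If it is in locker 1 (prior 1/3): the attendant opened locker 1, so this case is ruled out; weight (1/3)·0 = 0.
If it is in locker 2 (prior 1/3): only locker 1 is available, probability 1; weight (1/3)·1 = 1/3.
If it is in locker 3 (prior 1/3): locker 2 is available but not opened, probability 1/3; weight (1/3)·(1/3) = 1/9.
The weights sum to 4/9.
So P(the prize voucher in locker 3 | the attendant opened locker 1) = (1/9) / (4/9) = 1/4.

1/4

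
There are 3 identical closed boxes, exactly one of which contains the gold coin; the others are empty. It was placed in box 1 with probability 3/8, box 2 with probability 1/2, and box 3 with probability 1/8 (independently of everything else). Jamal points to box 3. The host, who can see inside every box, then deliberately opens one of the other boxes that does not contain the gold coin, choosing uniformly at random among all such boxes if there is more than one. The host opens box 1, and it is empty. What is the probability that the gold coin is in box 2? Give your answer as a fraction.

Condition on the true location of the gold coin.
If it is in box 1 (prior 3/8): the host opened box 1, so this case is ruled out; weight (3/8)·0 = 0.
If it is in box 2 (prior 1/2): the host has no choice, probability 1; weight (1/2)·1 = 1/2.
If it is in box 3 (prior 1/8): the host has 2 equally likely choices, so probability 1/2; weight (1/8)·(1/2) = 1/16.
The weights sum to 9/16.
So P(the gold coin in box 2 | the host opened box 1) = (1/2) / (9/16) = 8/9.

8/9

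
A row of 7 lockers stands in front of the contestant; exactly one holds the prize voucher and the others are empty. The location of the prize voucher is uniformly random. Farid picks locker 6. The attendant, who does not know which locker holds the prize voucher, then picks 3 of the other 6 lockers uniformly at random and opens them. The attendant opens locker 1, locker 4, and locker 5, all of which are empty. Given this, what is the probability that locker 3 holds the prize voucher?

Consider each possible location of the prize voucher in turn.
If it is in any of lockers 1, 4, and 5 (prior 1/7 each): that locker was opened and seen not to hold the prize — ruled out; weight (1/7)·0 = 0 each.
If it is in any of lockers 2, 3, 6, and 7 (prior 1/7 each): the attendant picks exactly this set with probability 1/20 regardless, and none is the prize; weight (1/7)·(1/20) = 1/140 each.
The weights sum to 1/35.
So P(the prize voucher in locker 3 | the attendant opened locker 1, locker 4, and locker 5) = (1/140) / (1/35) = 1/4.

1/4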